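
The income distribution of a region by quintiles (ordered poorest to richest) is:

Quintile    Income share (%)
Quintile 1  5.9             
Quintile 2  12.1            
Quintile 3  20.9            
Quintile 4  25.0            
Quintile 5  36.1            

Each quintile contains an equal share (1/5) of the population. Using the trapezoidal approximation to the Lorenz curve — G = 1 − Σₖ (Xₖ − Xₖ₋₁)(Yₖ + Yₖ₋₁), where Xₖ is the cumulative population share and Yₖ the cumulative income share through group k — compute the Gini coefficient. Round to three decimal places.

Cumulative income shares Yₖ: 0.0590, 0.1800, 0.3890, 0.6390, 1.0000
Σ (Xₖ−Xₖ₋₁)(Yₖ+Yₖ₋₁) = (1/5)(0.0590+0.0000) + (1/5)(0.1800+0.0590) + (1/5)(0.3890+0.1800) + (1/5)(0.6390+0.3890) + (1/5)(1.0000+0.6390)
  = 0.0118 + 0.0478 + 0.1138 + 0.2056 + 0.3278 = 0.7068
G = 1 − 0.7068 = 0.2932

0.293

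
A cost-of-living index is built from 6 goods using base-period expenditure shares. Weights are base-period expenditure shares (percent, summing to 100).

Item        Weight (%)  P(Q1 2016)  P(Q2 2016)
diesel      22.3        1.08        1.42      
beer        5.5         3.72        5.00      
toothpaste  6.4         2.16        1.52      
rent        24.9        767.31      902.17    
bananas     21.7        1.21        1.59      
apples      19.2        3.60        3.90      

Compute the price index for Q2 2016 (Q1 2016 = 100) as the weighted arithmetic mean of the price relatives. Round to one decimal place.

119.8

diesel: 22.3 × (1.42/1.08) = 22.3 × 1.314815 = 29.3204
beer: 5.5 × (5.00/3.72) = 5.5 × 1.344086 = 7.3925
toothpaste: 6.4 × (1.52/2.16) = 6.4 × 0.703704 = 4.5037
rent: 24.9 × (902.17/767.31) = 24.9 × 1.175757 = 29.2763
bananas: 21.7 × (1.59/1.21) = 21.7 × 1.314050 = 28.5149
apples: 19.2 × (3.90/3.60) = 19.2 × 1.083333 = 20.8000
Index = Σ wᵢ·(p₁ᵢ/p₀ᵢ) = 29.3204 + 7.3925 + 4.5037 + 29.2763 + 28.5149 + 20.8000 = 119.8078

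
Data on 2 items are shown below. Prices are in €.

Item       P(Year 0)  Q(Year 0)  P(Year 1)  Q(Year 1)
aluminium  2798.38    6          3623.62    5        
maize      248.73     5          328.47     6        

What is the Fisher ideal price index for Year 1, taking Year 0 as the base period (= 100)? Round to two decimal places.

129.70

Laspeyres component (base-period weights):
ΣP(Year 1)Q(Year 0) = 3623.62×6 + 328.47×5 = 21741.72 + 1642.35 = 23384.07
ΣP(Year 0)Q(Year 0) = 2798.38×6 + 248.73×5 = 16790.28 + 1243.65 = 18033.93
L = 23384.07 / 18033.93 × 100 = 129.6671
Paasche component (current-period weights):
ΣP(Year 1)Q(Year 1) = 3623.62×5 + 328.47×6 = 18118.1 + 1970.82 = 20088.92
ΣP(Year 0)Q(Year 1) = 2798.38×5 + 248.73×6 = 13991.9 + 1492.38 = 15484.28
P = 20088.92 / 15484.28 × 100 = 129.7375
Fisher = √(L × P) = √(129.6671 × 129.7375) = 129.7023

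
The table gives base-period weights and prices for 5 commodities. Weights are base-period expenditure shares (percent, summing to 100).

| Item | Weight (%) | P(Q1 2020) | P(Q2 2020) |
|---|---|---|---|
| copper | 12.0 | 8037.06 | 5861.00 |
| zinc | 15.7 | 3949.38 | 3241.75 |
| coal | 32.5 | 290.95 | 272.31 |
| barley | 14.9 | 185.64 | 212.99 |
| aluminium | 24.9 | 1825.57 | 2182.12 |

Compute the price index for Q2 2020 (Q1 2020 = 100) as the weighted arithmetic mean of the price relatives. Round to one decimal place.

copper: 12.0 × (5861.00/8037.06) = 12.0 × 0.729247 = 8.7510
zinc: 15.7 × (3241.75/3949.38) = 15.7 × 0.820825 = 12.8870
coal: 32.5 × (272.31/290.95) = 32.5 × 0.935934 = 30.4179
barley: 14.9 × (212.99/185.64) = 14.9 × 1.147328 = 17.0952
aluminium: 24.9 × (2182.12/1825.57) = 24.9 × 1.195309 = 29.7632
Index = Σ wᵢ·(p₁ᵢ/p₀ᵢ) = 8.7510 + 12.8870 + 30.4179 + 17.0952 + 29.7632 = 98.9141

98.9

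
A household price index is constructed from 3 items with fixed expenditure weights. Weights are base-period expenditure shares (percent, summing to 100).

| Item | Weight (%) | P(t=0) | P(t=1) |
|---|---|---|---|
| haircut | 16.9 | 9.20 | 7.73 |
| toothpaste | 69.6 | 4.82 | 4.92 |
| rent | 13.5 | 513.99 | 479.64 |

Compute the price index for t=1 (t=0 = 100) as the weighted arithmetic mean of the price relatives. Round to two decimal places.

97.84

haircut: 16.9 × (7.73/9.20) = 16.9 × 0.840217 = 14.1997
toothpaste: 69.6 × (4.92/4.82) = 69.6 × 1.020747 = 71.0440
rent: 13.5 × (479.64/513.99) = 13.5 × 0.933170 = 12.5978
Index = Σ wᵢ·(p₁ᵢ/p₀ᵢ) = 14.1997 + 71.0440 + 12.5978 = 97.8415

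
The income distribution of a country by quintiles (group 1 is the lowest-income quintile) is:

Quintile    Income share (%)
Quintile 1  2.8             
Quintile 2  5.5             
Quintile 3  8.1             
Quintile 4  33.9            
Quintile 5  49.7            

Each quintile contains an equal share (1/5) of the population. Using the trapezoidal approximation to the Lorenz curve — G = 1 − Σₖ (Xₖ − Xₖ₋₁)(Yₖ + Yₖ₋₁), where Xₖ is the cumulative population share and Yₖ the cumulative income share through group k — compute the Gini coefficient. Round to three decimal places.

0.489

Cumulative income shares Yₖ: 0.0280, 0.0830, 0.1640, 0.5030, 1.0000
Σ (Xₖ−Xₖ₋₁)(Yₖ+Yₖ₋₁) = (1/5)(0.0280+0.0000) + (1/5)(0.0830+0.0280) + (1/5)(0.1640+0.0830) + (1/5)(0.5030+0.1640) + (1/5)(1.0000+0.5030)
  = 0.0056 + 0.0222 + 0.0494 + 0.1334 + 0.3006 = 0.5112
G = 1 − 0.5112 = 0.4888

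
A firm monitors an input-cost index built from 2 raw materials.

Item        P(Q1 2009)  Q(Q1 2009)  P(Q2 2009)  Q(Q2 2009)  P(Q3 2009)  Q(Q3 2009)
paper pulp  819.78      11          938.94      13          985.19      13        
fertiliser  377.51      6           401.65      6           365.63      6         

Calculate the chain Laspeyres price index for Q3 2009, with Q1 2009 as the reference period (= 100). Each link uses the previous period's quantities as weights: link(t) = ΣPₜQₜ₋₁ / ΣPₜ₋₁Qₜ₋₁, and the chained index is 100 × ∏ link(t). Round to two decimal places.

Link Q1 2009→Q2 2009:
ΣP(Q2 2009)Q(Q1 2009) = 938.94×11 + 401.65×6 = 10328.34 + 2409.9 = 12738.24
ΣP(Q1 2009)Q(Q1 2009) = 819.78×11 + 377.51×6 = 9017.58 + 2265.06 = 11282.64
link = 12738.24/11282.64 = 1.129012
Link Q2 2009→Q3 2009:
ΣP(Q3 2009)Q(Q2 2009) = 985.19×13 + 365.63×6 = 12807.47 + 2193.78 = 15001.25
ΣP(Q2 2009)Q(Q2 2009) = 938.94×13 + 401.65×6 = 12206.22 + 2409.9 = 14616.12
link = 15001.25/14616.12 = 1.026350
Chained index = 100 × 1.129012 × 1.026350 = 115.8761

115.88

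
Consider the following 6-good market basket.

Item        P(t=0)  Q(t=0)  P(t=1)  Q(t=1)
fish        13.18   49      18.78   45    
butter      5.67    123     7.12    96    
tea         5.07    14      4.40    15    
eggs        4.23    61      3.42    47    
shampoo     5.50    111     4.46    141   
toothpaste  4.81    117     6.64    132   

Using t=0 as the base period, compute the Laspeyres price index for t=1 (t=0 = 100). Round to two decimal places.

117.31

Laspeyres price index uses base-period quantities as weights.
ΣP(t=1)·Q(t=0) = 18.78×49 + 7.12×123 + 4.40×14 + 3.42×61 + 4.46×111 + 6.64×117 = 920.22 + 875.76 + 61.6 + 208.62 + 495.06 + 776.88 = 3338.14
ΣP(t=0)·Q(t=0) = 13.18×49 + 5.67×123 + 5.07×14 + 4.23×61 + 5.50×111 + 4.81×117 = 645.82 + 697.41 + 70.98 + 258.03 + 610.5 + 562.77 = 2845.51
Index = 3338.14 / 2845.51 × 100 = 117.3125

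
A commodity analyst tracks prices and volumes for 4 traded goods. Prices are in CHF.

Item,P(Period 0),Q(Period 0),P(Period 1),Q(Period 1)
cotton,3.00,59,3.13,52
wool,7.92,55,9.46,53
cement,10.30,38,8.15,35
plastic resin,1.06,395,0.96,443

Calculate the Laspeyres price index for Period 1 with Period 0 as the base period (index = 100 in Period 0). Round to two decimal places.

97.97

Laspeyres price index uses base-period quantities as weights.
ΣP(Period 1)·Q(Period 0) = 3.13×59 + 9.46×55 + 8.15×38 + 0.96×395 = 184.67 + 520.3 + 309.7 + 379.2 = 1393.87
ΣP(Period 0)·Q(Period 0) = 3.00×59 + 7.92×55 + 10.30×38 + 1.06×395 = 177 + 435.6 + 391.4 + 418.7 = 1422.7
Index = 1393.87 / 1422.7 × 100 = 97.9736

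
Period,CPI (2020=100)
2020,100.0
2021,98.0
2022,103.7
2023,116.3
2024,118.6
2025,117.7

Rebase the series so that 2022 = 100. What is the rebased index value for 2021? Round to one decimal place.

94.5

Rebased(2021) = 98.0 / 103.7 × 100 = 94.5034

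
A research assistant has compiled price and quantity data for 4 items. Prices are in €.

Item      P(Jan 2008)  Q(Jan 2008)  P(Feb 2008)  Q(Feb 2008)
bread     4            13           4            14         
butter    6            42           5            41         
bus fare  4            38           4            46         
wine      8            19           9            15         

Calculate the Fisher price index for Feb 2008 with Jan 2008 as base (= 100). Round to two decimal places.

Laspeyres component (base-period weights):
ΣP(Feb 2008)Q(Jan 2008) = 4×13 + 5×42 + 4×38 + 9×19 = 52 + 210 + 152 + 171 = 585
ΣP(Jan 2008)Q(Jan 2008) = 4×13 + 6×42 + 4×38 + 8×19 = 52 + 252 + 152 + 152 = 608
L = 585 / 608 × 100 = 96.2171
Paasche component (current-period weights):
ΣP(Feb 2008)Q(Feb 2008) = 4×14 + 5×41 + 4×46 + 9×15 = 56 + 205 + 184 + 135 = 580
ΣP(Jan 2008)Q(Feb 2008) = 4×14 + 6×41 + 4×46 + 8×15 = 56 + 246 + 184 + 120 = 606
P = 580 / 606 × 100 = 95.7096
Fisher = √(L × P) = √(96.2171 × 95.7096) = 95.9630

95.96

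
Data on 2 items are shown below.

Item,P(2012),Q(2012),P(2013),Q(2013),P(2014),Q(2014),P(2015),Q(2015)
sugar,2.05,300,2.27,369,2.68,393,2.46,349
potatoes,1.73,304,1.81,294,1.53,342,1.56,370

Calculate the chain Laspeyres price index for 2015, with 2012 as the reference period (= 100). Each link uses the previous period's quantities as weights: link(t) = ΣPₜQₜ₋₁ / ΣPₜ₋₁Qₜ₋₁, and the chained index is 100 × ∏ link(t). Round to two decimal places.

Link 2012→2013:
ΣP(2013)Q(2012) = 2.27×300 + 1.81×304 = 681 + 550.24 = 1231.24
ΣP(2012)Q(2012) = 2.05×300 + 1.73×304 = 615 + 525.92 = 1140.92
link = 1231.24/1140.92 = 1.079164
Link 2013→2014:
ΣP(2014)Q(2013) = 2.68×369 + 1.53×294 = 988.92 + 449.82 = 1438.74
ΣP(2013)Q(2013) = 2.27×369 + 1.81×294 = 837.63 + 532.14 = 1369.77
link = 1438.74/1369.77 = 1.050352
Link 2014→2015:
ΣP(2015)Q(2014) = 2.46×393 + 1.56×342 = 966.78 + 533.52 = 1500.3
ΣP(2014)Q(2014) = 2.68×393 + 1.53×342 = 1053.24 + 523.26 = 1576.5
link = 1500.3/1576.5 = 0.951665
Chained index = 100 × 1.079164 × 1.050352 × 0.951665 = 107.8714

107.87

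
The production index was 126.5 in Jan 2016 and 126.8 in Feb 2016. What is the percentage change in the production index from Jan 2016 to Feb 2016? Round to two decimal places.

Change = (126.8 − 126.5) / 126.5 × 100
       = 0.3 / 126.5 × 100 = 0.2372%

0.24%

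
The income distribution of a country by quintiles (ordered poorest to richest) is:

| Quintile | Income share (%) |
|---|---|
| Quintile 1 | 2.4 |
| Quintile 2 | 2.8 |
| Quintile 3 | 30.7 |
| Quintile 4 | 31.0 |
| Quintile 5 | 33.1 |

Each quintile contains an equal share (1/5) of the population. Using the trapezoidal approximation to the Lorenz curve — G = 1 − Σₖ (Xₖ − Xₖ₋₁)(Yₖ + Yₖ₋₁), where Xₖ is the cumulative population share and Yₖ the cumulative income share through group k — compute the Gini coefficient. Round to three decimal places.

0.358

Cumulative income shares Yₖ: 0.0240, 0.0520, 0.3590, 0.6690, 1.0000
Σ (Xₖ−Xₖ₋₁)(Yₖ+Yₖ₋₁) = (1/5)(0.0240+0.0000) + (1/5)(0.0520+0.0240) + (1/5)(0.3590+0.0520) + (1/5)(0.6690+0.3590) + (1/5)(1.0000+0.6690)
  = 0.0048 + 0.0152 + 0.0822 + 0.2056 + 0.3338 = 0.6416
G = 1 − 0.6416 = 0.3584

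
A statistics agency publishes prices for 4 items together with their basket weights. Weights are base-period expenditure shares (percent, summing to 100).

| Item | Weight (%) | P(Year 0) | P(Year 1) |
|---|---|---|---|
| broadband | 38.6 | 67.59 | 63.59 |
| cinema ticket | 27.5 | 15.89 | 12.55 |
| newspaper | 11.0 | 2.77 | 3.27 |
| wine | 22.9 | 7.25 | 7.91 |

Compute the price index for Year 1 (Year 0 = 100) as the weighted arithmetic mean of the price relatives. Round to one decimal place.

96.0

broadband: 38.6 × (63.59/67.59) = 38.6 × 0.940820 = 36.3156
cinema ticket: 27.5 × (12.55/15.89) = 27.5 × 0.789805 = 21.7196
newspaper: 11.0 × (3.27/2.77) = 11.0 × 1.180505 = 12.9856
wine: 22.9 × (7.91/7.25) = 22.9 × 1.091034 = 24.9847
Index = Σ wᵢ·(p₁ᵢ/p₀ᵢ) = 36.3156 + 21.7196 + 12.9856 + 24.9847 = 96.0055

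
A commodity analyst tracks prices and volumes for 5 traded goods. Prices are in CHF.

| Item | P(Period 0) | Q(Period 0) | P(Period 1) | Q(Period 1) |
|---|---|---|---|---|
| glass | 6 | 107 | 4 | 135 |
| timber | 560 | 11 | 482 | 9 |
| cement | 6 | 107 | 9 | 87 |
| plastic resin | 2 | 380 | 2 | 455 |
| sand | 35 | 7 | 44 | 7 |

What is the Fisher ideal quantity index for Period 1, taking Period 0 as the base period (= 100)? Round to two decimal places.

88.86

Laspeyres component (base-period weights):
ΣP(Period 0)Q(Period 1) = 6×135 + 560×9 + 6×87 + 2×455 + 35×7 = 810 + 5040 + 522 + 910 + 245 = 7527
ΣP(Period 0)Q(Period 0) = 6×107 + 560×11 + 6×107 + 2×380 + 35×7 = 642 + 6160 + 642 + 760 + 245 = 8449
L = 7527 / 8449 × 100 = 89.0875
Paasche component (current-period weights):
ΣP(Period 1)Q(Period 1) = 4×135 + 482×9 + 9×87 + 2×455 + 44×7 = 540 + 4338 + 783 + 910 + 308 = 6879
ΣP(Period 1)Q(Period 0) = 4×107 + 482×11 + 9×107 + 2×380 + 44×7 = 428 + 5302 + 963 + 760 + 308 = 7761
P = 6879 / 7761 × 100 = 88.6355
Fisher = √(L × P) = √(89.0875 × 88.6355) = 88.8612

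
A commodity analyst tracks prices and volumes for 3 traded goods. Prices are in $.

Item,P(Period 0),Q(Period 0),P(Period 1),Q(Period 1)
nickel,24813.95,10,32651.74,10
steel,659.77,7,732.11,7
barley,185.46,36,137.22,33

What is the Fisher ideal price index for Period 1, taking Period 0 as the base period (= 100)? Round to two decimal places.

Laspeyres component (base-period weights):
ΣP(Period 1)Q(Period 0) = 32651.74×10 + 732.11×7 + 137.22×36 = 326517.4 + 5124.77 + 4939.92 = 336582.09
ΣP(Period 0)Q(Period 0) = 24813.95×10 + 659.77×7 + 185.46×36 = 248139.5 + 4618.39 + 6676.56 = 259434.45
L = 336582.09 / 259434.45 × 100 = 129.7369
Paasche component (current-period weights):
ΣP(Period 1)Q(Period 1) = 32651.74×10 + 732.11×7 + 137.22×33 = 326517.4 + 5124.77 + 4528.26 = 336170.43
ΣP(Period 0)Q(Period 1) = 24813.95×10 + 659.77×7 + 185.46×33 = 248139.5 + 4618.39 + 6120.18 = 258878.07
P = 336170.43 / 258878.07 × 100 = 129.8567
Fisher = √(L × P) = √(129.7369 × 129.8567) = 129.7967

129.80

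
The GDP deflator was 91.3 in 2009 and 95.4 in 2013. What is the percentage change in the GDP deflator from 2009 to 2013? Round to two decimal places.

4.49%

Change = (95.4 − 91.3) / 91.3 × 100
       = 4.1 / 91.3 × 100 = 4.4907%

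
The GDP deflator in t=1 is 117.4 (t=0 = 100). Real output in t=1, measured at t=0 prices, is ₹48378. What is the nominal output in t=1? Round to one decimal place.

Nominal = Real × (Index/100) = 48378 × (117.4/100)
        = 48378 × 1.174 = 56795.7720

56795.8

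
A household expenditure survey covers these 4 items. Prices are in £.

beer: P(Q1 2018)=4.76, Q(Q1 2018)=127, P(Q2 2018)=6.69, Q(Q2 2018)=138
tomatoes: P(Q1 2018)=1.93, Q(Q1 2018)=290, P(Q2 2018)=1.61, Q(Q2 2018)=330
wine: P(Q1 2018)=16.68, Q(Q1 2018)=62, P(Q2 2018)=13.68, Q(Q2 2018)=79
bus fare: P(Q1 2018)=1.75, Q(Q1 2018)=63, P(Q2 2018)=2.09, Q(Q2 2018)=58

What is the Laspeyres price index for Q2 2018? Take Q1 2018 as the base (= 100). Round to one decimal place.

99.5

Laspeyres price index uses base-period quantities as weights.
ΣP(Q2 2018)·Q(Q1 2018) = 6.69×127 + 1.61×290 + 13.68×62 + 2.09×63 = 849.63 + 466.9 + 848.16 + 131.67 = 2296.36
ΣP(Q1 2018)·Q(Q1 2018) = 4.76×127 + 1.93×290 + 16.68×62 + 1.75×63 = 604.52 + 559.7 + 1034.16 + 110.25 = 2308.63
Index = 2296.36 / 2308.63 × 100 = 99.4685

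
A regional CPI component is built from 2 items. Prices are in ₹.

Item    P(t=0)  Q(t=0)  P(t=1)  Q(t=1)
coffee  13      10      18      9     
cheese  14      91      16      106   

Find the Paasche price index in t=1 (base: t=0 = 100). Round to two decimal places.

Paasche price index uses current-period quantities as weights.
ΣP(t=1)·Q(t=1) = 18×9 + 16×106 = 162 + 1696 = 1858
ΣP(t=0)·Q(t=1) = 13×9 + 14×106 = 117 + 1484 = 1601
Index = 1858 / 1601 × 100 = 116.0525

116.05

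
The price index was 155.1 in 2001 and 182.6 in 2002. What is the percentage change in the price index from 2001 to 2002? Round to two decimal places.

Change = (182.6 − 155.1) / 155.1 × 100
       = 27.5 / 155.1 × 100 = 17.7305%

17.73%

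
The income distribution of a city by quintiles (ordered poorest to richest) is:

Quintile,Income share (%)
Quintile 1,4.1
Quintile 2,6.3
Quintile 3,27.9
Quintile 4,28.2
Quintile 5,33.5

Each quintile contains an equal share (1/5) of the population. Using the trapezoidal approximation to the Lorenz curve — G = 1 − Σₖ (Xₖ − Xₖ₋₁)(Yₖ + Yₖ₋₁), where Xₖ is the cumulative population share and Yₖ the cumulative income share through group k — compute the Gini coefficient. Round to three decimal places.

0.323

Cumulative income shares Yₖ: 0.0410, 0.1040, 0.3830, 0.6650, 1.0000
Σ (Xₖ−Xₖ₋₁)(Yₖ+Yₖ₋₁) = (1/5)(0.0410+0.0000) + (1/5)(0.1040+0.0410) + (1/5)(0.3830+0.1040) + (1/5)(0.6650+0.3830) + (1/5)(1.0000+0.6650)
  = 0.0082 + 0.0290 + 0.0974 + 0.2096 + 0.3330 = 0.6772
G = 1 − 0.6772 = 0.3228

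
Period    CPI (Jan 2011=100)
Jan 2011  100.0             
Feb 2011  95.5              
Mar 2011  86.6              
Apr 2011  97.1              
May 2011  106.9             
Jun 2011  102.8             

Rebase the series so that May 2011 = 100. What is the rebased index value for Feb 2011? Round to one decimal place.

89.3

Rebased(Feb 2011) = 95.5 / 106.9 × 100 = 89.3358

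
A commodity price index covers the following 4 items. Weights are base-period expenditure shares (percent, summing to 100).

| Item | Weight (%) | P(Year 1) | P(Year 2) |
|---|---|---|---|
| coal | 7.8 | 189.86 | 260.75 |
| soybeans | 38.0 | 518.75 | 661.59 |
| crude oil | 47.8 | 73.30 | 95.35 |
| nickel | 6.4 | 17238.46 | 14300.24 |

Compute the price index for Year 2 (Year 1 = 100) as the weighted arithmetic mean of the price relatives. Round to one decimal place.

126.7

coal: 7.8 × (260.75/189.86) = 7.8 × 1.373380 = 10.7124
soybeans: 38.0 × (661.59/518.75) = 38.0 × 1.275354 = 48.4635
crude oil: 47.8 × (95.35/73.30) = 47.8 × 1.300819 = 62.1791
nickel: 6.4 × (14300.24/17238.46) = 6.4 × 0.829554 = 5.3091
Index = Σ wᵢ·(p₁ᵢ/p₀ᵢ) = 10.7124 + 48.4635 + 62.1791 + 5.3091 = 126.6641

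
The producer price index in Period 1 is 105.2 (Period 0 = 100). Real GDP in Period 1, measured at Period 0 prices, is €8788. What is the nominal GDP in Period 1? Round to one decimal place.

Nominal = Real × (Index/100) = 8788 × (105.2/100)
        = 8788 × 1.052 = 9244.9760

9245.0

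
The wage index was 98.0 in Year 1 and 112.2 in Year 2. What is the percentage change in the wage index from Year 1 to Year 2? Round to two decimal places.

Change = (112.2 − 98.0) / 98.0 × 100
       = 14.2 / 98.0 × 100 = 14.4898%

14.49%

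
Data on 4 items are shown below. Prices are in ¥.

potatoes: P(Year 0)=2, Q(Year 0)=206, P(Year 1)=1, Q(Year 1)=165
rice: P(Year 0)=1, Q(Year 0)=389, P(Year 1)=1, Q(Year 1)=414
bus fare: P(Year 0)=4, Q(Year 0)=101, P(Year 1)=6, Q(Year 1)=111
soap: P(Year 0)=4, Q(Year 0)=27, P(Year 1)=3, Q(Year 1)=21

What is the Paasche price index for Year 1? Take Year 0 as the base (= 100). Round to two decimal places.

Paasche price index uses current-period quantities as weights.
ΣP(Year 1)·Q(Year 1) = 1×165 + 1×414 + 6×111 + 3×21 = 165 + 414 + 666 + 63 = 1308
ΣP(Year 0)·Q(Year 1) = 2×165 + 1×414 + 4×111 + 4×21 = 330 + 414 + 444 + 84 = 1272
Index = 1308 / 1272 × 100 = 102.8302

102.83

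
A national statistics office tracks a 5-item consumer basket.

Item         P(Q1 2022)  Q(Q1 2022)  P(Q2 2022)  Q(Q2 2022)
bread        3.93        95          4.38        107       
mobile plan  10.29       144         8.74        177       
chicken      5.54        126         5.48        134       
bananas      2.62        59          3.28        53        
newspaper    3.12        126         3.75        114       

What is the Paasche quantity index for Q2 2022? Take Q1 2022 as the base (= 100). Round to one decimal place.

Paasche quantity index uses current-period prices as weights.
ΣP(Q2 2022)·Q(Q2 2022) = 4.38×107 + 8.74×177 + 5.48×134 + 3.28×53 + 3.75×114 = 468.66 + 1546.98 + 734.32 + 173.84 + 427.5 = 3351.3
ΣP(Q2 2022)·Q(Q1 2022) = 4.38×95 + 8.74×144 + 5.48×126 + 3.28×59 + 3.75×126 = 416.1 + 1258.56 + 690.48 + 193.52 + 472.5 = 3031.16
Index = 3351.3 / 3031.16 × 100 = 110.5616

110.6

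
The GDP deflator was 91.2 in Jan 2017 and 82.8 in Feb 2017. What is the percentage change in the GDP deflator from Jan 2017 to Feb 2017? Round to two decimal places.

Change = (82.8 − 91.2) / 91.2 × 100
       = -8.4 / 91.2 × 100 = -9.2105%

-9.21%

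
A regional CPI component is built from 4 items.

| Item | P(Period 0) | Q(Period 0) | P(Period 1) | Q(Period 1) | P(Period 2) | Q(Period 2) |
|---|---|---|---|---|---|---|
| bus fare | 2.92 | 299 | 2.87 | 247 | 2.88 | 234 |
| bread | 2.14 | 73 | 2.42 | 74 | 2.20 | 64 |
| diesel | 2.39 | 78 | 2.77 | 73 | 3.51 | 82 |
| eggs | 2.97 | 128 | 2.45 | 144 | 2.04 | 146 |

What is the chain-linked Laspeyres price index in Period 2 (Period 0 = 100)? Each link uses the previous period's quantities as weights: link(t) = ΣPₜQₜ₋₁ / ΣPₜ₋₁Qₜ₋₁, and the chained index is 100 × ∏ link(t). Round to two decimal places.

Link Period 0→Period 1:
ΣP(Period 1)Q(Period 0) = 2.87×299 + 2.42×73 + 2.77×78 + 2.45×128 = 858.13 + 176.66 + 216.06 + 313.6 = 1564.45
ΣP(Period 0)Q(Period 0) = 2.92×299 + 2.14×73 + 2.39×78 + 2.97×128 = 873.08 + 156.22 + 186.42 + 380.16 = 1595.88
link = 1564.45/1595.88 = 0.980306
Link Period 1→Period 2:
ΣP(Period 2)Q(Period 1) = 2.88×247 + 2.20×74 + 3.51×73 + 2.04×144 = 711.36 + 162.8 + 256.23 + 293.76 = 1424.15
ΣP(Period 1)Q(Period 1) = 2.87×247 + 2.42×74 + 2.77×73 + 2.45×144 = 708.89 + 179.08 + 202.21 + 352.8 = 1442.98
link = 1424.15/1442.98 = 0.986951
Chained index = 100 × 0.980306 × 0.986951 = 96.7513

96.75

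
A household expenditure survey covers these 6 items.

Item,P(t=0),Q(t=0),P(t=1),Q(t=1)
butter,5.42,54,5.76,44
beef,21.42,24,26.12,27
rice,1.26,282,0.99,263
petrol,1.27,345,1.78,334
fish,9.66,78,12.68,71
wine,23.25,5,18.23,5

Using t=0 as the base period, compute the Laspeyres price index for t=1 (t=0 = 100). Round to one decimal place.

Laspeyres price index uses base-period quantities as weights.
ΣP(t=1)·Q(t=0) = 5.76×54 + 26.12×24 + 0.99×282 + 1.78×345 + 12.68×78 + 18.23×5 = 311.04 + 626.88 + 279.18 + 614.1 + 989.04 + 91.15 = 2911.39
ΣP(t=0)·Q(t=0) = 5.42×54 + 21.42×24 + 1.26×282 + 1.27×345 + 9.66×78 + 23.25×5 = 292.68 + 514.08 + 355.32 + 438.15 + 753.48 + 116.25 = 2469.96
Index = 2911.39 / 2469.96 × 100 = 117.8719

117.9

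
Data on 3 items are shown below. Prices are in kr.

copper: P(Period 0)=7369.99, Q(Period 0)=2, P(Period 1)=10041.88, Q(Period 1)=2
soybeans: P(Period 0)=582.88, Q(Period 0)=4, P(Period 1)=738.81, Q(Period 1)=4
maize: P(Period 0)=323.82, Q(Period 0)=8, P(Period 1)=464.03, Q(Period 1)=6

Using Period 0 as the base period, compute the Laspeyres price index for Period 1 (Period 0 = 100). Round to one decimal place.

Laspeyres price index uses base-period quantities as weights.
ΣP(Period 1)·Q(Period 0) = 10041.88×2 + 738.81×4 + 464.03×8 = 20083.76 + 2955.24 + 3712.24 = 26751.24
ΣP(Period 0)·Q(Period 0) = 7369.99×2 + 582.88×4 + 323.82×8 = 14739.98 + 2331.52 + 2590.56 = 19662.06
Index = 26751.24 / 19662.06 × 100 = 136.0551

136.1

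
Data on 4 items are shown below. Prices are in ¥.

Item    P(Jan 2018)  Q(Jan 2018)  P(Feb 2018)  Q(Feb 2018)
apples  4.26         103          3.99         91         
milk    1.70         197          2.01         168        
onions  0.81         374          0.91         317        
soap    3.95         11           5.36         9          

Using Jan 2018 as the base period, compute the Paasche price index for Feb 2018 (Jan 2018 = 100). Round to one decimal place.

Paasche price index uses current-period quantities as weights.
ΣP(Feb 2018)·Q(Feb 2018) = 3.99×91 + 2.01×168 + 0.91×317 + 5.36×9 = 363.09 + 337.68 + 288.47 + 48.24 = 1037.48
ΣP(Jan 2018)·Q(Feb 2018) = 4.26×91 + 1.70×168 + 0.81×317 + 3.95×9 = 387.66 + 285.6 + 256.77 + 35.55 = 965.58
Index = 1037.48 / 965.58 × 100 = 107.4463

107.4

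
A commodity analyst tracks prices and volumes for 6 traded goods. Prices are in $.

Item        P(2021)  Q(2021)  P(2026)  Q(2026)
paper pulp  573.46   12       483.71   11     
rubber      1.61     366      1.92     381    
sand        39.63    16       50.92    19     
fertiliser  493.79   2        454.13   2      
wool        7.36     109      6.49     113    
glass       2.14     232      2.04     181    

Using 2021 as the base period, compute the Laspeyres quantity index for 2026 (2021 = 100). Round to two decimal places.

Laspeyres quantity index uses base-period prices as weights.
ΣP(2021)·Q(2026) = 573.46×11 + 1.61×381 + 39.63×19 + 493.79×2 + 7.36×113 + 2.14×181 = 6308.06 + 613.41 + 752.97 + 987.58 + 831.68 + 387.34 = 9881.04
ΣP(2021)·Q(2021) = 573.46×12 + 1.61×366 + 39.63×16 + 493.79×2 + 7.36×109 + 2.14×232 = 6881.52 + 589.26 + 634.08 + 987.58 + 802.24 + 496.48 = 10391.16
Index = 9881.04 / 10391.16 × 100 = 95.0908

95.09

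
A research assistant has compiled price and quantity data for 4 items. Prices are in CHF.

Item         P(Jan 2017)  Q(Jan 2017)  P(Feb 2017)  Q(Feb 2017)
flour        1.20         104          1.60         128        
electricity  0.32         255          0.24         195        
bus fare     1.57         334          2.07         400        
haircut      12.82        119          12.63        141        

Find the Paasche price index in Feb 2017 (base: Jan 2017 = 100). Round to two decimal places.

Paasche price index uses current-period quantities as weights.
ΣP(Feb 2017)·Q(Feb 2017) = 1.60×128 + 0.24×195 + 2.07×400 + 12.63×141 = 204.8 + 46.8 + 828 + 1780.83 = 2860.43
ΣP(Jan 2017)·Q(Feb 2017) = 1.20×128 + 0.32×195 + 1.57×400 + 12.82×141 = 153.6 + 62.4 + 628 + 1807.62 = 2651.62
Index = 2860.43 / 2651.62 × 100 = 107.8748

107.87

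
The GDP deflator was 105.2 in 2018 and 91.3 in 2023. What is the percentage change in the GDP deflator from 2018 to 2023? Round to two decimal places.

-13.21%

Change = (91.3 − 105.2) / 105.2 × 100
       = -13.9 / 105.2 × 100 = -13.2129%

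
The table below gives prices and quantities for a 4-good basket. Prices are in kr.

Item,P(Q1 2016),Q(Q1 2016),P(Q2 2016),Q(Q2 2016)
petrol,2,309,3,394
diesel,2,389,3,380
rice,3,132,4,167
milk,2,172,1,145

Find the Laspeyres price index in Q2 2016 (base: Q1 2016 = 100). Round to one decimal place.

Laspeyres price index uses base-period quantities as weights.
ΣP(Q2 2016)·Q(Q1 2016) = 3×309 + 3×389 + 4×132 + 1×172 = 927 + 1167 + 528 + 172 = 2794
ΣP(Q1 2016)·Q(Q1 2016) = 2×309 + 2×389 + 3×132 + 2×172 = 618 + 778 + 396 + 344 = 2136
Index = 2794 / 2136 × 100 = 130.8052

130.8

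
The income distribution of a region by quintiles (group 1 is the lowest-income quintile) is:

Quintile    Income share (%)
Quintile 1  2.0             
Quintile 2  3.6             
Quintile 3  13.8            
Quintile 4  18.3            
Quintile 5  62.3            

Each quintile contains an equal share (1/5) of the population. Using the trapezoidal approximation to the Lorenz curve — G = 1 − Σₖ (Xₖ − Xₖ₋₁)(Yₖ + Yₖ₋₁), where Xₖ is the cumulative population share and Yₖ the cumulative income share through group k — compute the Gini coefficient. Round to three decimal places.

Cumulative income shares Yₖ: 0.0200, 0.0560, 0.1940, 0.3770, 1.0000
Σ (Xₖ−Xₖ₋₁)(Yₖ+Yₖ₋₁) = (1/5)(0.0200+0.0000) + (1/5)(0.0560+0.0200) + (1/5)(0.1940+0.0560) + (1/5)(0.3770+0.1940) + (1/5)(1.0000+0.3770)
  = 0.0040 + 0.0152 + 0.0500 + 0.1142 + 0.2754 = 0.4588
G = 1 − 0.4588 = 0.5412

0.541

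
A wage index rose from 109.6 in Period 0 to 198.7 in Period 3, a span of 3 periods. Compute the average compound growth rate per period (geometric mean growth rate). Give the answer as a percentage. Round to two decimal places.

21.94%

Growth factor = (198.7/109.6)^(1/3) = (1.812956)^(1/3) = 1.219352
Growth rate = 1.219352 − 1 = 0.219352 = 21.9352%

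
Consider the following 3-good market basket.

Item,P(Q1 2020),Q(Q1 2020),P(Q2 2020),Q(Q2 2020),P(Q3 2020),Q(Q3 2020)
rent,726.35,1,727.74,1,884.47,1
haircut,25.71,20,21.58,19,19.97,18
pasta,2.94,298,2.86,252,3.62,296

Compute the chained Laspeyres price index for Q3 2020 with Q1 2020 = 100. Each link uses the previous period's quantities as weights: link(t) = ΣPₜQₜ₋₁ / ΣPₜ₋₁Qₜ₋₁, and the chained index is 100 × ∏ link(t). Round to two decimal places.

Link Q1 2020→Q2 2020:
ΣP(Q2 2020)Q(Q1 2020) = 727.74×1 + 21.58×20 + 2.86×298 = 727.74 + 431.6 + 852.28 = 2011.62
ΣP(Q1 2020)Q(Q1 2020) = 726.35×1 + 25.71×20 + 2.94×298 = 726.35 + 514.2 + 876.12 = 2116.67
link = 2011.62/2116.67 = 0.950370
Link Q2 2020→Q3 2020:
ΣP(Q3 2020)Q(Q2 2020) = 884.47×1 + 19.97×19 + 3.62×252 = 884.47 + 379.43 + 912.24 = 2176.14
ΣP(Q2 2020)Q(Q2 2020) = 727.74×1 + 21.58×19 + 2.86×252 = 727.74 + 410.02 + 720.72 = 1858.48
link = 2176.14/1858.48 = 1.170925
Chained index = 100 × 0.950370 × 1.170925 = 111.2812

111.28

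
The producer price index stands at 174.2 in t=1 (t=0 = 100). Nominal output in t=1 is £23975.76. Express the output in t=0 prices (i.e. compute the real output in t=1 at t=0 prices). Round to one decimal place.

Real = Nominal ÷ (Index/100) = 23975.76 ÷ (174.2/100)
     = 23975.76 ÷ 1.742 = 13763.3525

13763.4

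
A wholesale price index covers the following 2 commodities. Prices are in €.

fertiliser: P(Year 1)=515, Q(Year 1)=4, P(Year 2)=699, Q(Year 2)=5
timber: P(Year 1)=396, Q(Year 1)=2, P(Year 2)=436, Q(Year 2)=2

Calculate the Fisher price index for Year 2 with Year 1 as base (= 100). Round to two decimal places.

129.15

Laspeyres component (base-period weights):
ΣP(Year 2)Q(Year 1) = 699×4 + 436×2 = 2796 + 872 = 3668
ΣP(Year 1)Q(Year 1) = 515×4 + 396×2 = 2060 + 792 = 2852
L = 3668 / 2852 × 100 = 128.6115
Paasche component (current-period weights):
ΣP(Year 2)Q(Year 2) = 699×5 + 436×2 = 3495 + 872 = 4367
ΣP(Year 1)Q(Year 2) = 515×5 + 396×2 = 2575 + 792 = 3367
P = 4367 / 3367 × 100 = 129.7000
Fisher = √(L × P) = √(128.6115 × 129.7000) = 129.1546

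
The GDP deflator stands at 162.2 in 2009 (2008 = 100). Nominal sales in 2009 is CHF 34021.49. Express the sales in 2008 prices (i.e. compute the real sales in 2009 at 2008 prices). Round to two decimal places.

20975.02

Real = Nominal ÷ (Index/100) = 34021.49 ÷ (162.2/100)
     = 34021.49 ÷ 1.622 = 20975.0247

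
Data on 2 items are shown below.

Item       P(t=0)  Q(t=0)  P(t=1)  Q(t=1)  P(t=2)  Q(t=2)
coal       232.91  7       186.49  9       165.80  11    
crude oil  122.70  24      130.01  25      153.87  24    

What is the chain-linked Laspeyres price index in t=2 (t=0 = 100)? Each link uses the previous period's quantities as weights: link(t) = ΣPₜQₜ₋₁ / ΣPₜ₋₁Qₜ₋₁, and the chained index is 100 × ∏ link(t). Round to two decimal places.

104.78

Link t=0→t=1:
ΣP(t=1)Q(t=0) = 186.49×7 + 130.01×24 = 1305.43 + 3120.24 = 4425.67
ΣP(t=0)Q(t=0) = 232.91×7 + 122.70×24 = 1630.37 + 2944.8 = 4575.17
link = 4425.67/4575.17 = 0.967324
Link t=1→t=2:
ΣP(t=2)Q(t=1) = 165.80×9 + 153.87×25 = 1492.2 + 3846.75 = 5338.95
ΣP(t=1)Q(t=1) = 186.49×9 + 130.01×25 = 1678.41 + 3250.25 = 4928.66
link = 5338.95/4928.66 = 1.083246
Chained index = 100 × 0.967324 × 1.083246 = 104.7849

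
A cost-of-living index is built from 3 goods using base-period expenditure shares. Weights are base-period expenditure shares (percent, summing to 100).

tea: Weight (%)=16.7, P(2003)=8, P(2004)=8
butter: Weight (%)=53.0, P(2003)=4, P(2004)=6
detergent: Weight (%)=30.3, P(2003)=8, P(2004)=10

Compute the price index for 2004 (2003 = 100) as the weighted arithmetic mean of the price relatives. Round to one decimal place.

tea: 16.7 × (8/8) = 16.7 × 1.000000 = 16.7000
butter: 53.0 × (6/4) = 53.0 × 1.500000 = 79.5000
detergent: 30.3 × (10/8) = 30.3 × 1.250000 = 37.8750
Index = Σ wᵢ·(p₁ᵢ/p₀ᵢ) = 16.7000 + 79.5000 + 37.8750 = 134.0750

134.1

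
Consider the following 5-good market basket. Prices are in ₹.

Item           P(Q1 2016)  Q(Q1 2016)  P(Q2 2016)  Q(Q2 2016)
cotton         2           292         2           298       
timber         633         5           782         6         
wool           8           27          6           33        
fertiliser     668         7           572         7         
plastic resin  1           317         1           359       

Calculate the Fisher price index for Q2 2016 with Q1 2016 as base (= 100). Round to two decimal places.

100.91

Laspeyres component (base-period weights):
ΣP(Q2 2016)Q(Q1 2016) = 2×292 + 782×5 + 6×27 + 572×7 + 1×317 = 584 + 3910 + 162 + 4004 + 317 = 8977
ΣP(Q1 2016)Q(Q1 2016) = 2×292 + 633×5 + 8×27 + 668×7 + 1×317 = 584 + 3165 + 216 + 4676 + 317 = 8958
L = 8977 / 8958 × 100 = 100.2121
Paasche component (current-period weights):
ΣP(Q2 2016)Q(Q2 2016) = 2×298 + 782×6 + 6×33 + 572×7 + 1×359 = 596 + 4692 + 198 + 4004 + 359 = 9849
ΣP(Q1 2016)Q(Q2 2016) = 2×298 + 633×6 + 8×33 + 668×7 + 1×359 = 596 + 3798 + 264 + 4676 + 359 = 9693
P = 9849 / 9693 × 100 = 101.6094
Fisher = √(L × P) = √(100.2121 × 101.6094) = 100.9083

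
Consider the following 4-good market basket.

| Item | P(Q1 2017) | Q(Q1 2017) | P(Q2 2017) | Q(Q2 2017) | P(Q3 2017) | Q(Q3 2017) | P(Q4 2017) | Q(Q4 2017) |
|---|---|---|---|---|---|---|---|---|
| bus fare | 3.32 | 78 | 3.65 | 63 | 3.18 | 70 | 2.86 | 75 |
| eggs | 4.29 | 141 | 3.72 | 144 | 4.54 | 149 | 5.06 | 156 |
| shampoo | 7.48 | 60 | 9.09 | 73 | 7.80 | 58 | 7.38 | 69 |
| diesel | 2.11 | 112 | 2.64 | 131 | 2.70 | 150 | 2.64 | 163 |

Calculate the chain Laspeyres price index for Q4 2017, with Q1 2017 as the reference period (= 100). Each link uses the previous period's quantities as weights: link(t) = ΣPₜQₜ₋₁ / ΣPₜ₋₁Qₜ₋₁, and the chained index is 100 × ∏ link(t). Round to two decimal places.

Link Q1 2017→Q2 2017:
ΣP(Q2 2017)Q(Q1 2017) = 3.65×78 + 3.72×141 + 9.09×60 + 2.64×112 = 284.7 + 524.52 + 545.4 + 295.68 = 1650.3
ΣP(Q1 2017)Q(Q1 2017) = 3.32×78 + 4.29×141 + 7.48×60 + 2.11×112 = 258.96 + 604.89 + 448.8 + 236.32 = 1548.97
link = 1650.3/1548.97 = 1.065418
Link Q2 2017→Q3 2017:
ΣP(Q3 2017)Q(Q2 2017) = 3.18×63 + 4.54×144 + 7.80×73 + 2.70×131 = 200.34 + 653.76 + 569.4 + 353.7 = 1777.2
ΣP(Q2 2017)Q(Q2 2017) = 3.65×63 + 3.72×144 + 9.09×73 + 2.64×131 = 229.95 + 535.68 + 663.57 + 345.84 = 1775.04
link = 1777.2/1775.04 = 1.001217
Link Q3 2017→Q4 2017:
ΣP(Q4 2017)Q(Q3 2017) = 2.86×70 + 5.06×149 + 7.38×58 + 2.64×150 = 200.2 + 753.94 + 428.04 + 396 = 1778.18
ΣP(Q3 2017)Q(Q3 2017) = 3.18×70 + 4.54×149 + 7.80×58 + 2.70×150 = 222.6 + 676.46 + 452.4 + 405 = 1756.46
link = 1778.18/1756.46 = 1.012366
Chained index = 100 × 1.065418 × 1.001217 × 1.012366 = 107.9905

107.99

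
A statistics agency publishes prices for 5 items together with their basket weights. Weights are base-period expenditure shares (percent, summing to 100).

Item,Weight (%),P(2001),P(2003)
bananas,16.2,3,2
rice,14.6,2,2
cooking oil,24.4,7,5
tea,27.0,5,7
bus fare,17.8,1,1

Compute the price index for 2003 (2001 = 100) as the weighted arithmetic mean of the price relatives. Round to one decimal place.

98.4

bananas: 16.2 × (2/3) = 16.2 × 0.666667 = 10.8000
rice: 14.6 × (2/2) = 14.6 × 1.000000 = 14.6000
cooking oil: 24.4 × (5/7) = 24.4 × 0.714286 = 17.4286
tea: 27.0 × (7/5) = 27.0 × 1.400000 = 37.8000
bus fare: 17.8 × (1/1) = 17.8 × 1.000000 = 17.8000
Index = Σ wᵢ·(p₁ᵢ/p₀ᵢ) = 10.8000 + 14.6000 + 17.4286 + 37.8000 + 17.8000 = 98.4286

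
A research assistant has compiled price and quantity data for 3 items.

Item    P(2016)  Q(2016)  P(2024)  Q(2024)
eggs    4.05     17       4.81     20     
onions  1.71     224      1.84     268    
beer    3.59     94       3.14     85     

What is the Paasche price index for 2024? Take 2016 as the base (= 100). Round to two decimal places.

101.40

Paasche price index uses current-period quantities as weights.
ΣP(2024)·Q(2024) = 4.81×20 + 1.84×268 + 3.14×85 = 96.2 + 493.12 + 266.9 = 856.22
ΣP(2016)·Q(2024) = 4.05×20 + 1.71×268 + 3.59×85 = 81 + 458.28 + 305.15 = 844.43
Index = 856.22 / 844.43 × 100 = 101.3962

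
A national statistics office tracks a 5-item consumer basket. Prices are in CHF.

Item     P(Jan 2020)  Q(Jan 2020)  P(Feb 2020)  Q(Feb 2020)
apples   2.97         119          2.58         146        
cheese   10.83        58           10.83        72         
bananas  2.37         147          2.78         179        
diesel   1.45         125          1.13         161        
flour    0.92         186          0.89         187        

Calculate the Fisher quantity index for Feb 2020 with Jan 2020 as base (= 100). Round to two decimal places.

Laspeyres component (base-period weights):
ΣP(Jan 2020)Q(Feb 2020) = 2.97×146 + 10.83×72 + 2.37×179 + 1.45×161 + 0.92×187 = 433.62 + 779.76 + 424.23 + 233.45 + 172.04 = 2043.1
ΣP(Jan 2020)Q(Jan 2020) = 2.97×119 + 10.83×58 + 2.37×147 + 1.45×125 + 0.92×186 = 353.43 + 628.14 + 348.39 + 181.25 + 171.12 = 1682.33
L = 2043.1 / 1682.33 × 100 = 121.4447
Paasche component (current-period weights):
ΣP(Feb 2020)Q(Feb 2020) = 2.58×146 + 10.83×72 + 2.78×179 + 1.13×161 + 0.89×187 = 376.68 + 779.76 + 497.62 + 181.93 + 166.43 = 2002.42
ΣP(Feb 2020)Q(Jan 2020) = 2.58×119 + 10.83×58 + 2.78×147 + 1.13×125 + 0.89×186 = 307.02 + 628.14 + 408.66 + 141.25 + 165.54 = 1650.61
P = 2002.42 / 1650.61 × 100 = 121.3139
Fisher = √(L × P) = √(121.4447 × 121.3139) = 121.3793

121.38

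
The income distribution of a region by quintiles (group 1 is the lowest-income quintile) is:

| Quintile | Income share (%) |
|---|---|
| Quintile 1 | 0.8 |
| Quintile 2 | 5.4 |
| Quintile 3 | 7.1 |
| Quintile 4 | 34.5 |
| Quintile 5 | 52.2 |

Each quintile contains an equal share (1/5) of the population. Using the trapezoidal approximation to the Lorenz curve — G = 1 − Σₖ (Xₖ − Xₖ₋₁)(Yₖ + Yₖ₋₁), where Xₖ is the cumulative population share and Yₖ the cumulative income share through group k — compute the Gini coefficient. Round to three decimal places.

Cumulative income shares Yₖ: 0.0080, 0.0620, 0.1330, 0.4780, 1.0000
Σ (Xₖ−Xₖ₋₁)(Yₖ+Yₖ₋₁) = (1/5)(0.0080+0.0000) + (1/5)(0.0620+0.0080) + (1/5)(0.1330+0.0620) + (1/5)(0.4780+0.1330) + (1/5)(1.0000+0.4780)
  = 0.0016 + 0.0140 + 0.0390 + 0.1222 + 0.2956 = 0.4724
G = 1 − 0.4724 = 0.5276

0.528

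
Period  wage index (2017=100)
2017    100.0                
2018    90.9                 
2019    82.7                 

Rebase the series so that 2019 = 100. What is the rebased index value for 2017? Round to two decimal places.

Rebased(2017) = 100.0 / 82.7 × 100 = 120.9190

120.92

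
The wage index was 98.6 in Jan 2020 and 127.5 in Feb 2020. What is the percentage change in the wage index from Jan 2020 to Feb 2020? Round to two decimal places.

29.31%

Change = (127.5 − 98.6) / 98.6 × 100
       = 28.9 / 98.6 × 100 = 29.3103%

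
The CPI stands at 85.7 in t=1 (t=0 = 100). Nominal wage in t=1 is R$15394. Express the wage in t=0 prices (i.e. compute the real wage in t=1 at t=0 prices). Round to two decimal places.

17962.66

Real = Nominal ÷ (Index/100) = 15394 ÷ (85.7/100)
     = 15394 ÷ 0.857 = 17962.6604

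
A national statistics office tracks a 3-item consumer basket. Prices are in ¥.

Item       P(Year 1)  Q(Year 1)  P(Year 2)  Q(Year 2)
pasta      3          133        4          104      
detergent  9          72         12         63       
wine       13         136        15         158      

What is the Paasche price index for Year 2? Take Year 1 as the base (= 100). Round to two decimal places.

Paasche price index uses current-period quantities as weights.
ΣP(Year 2)·Q(Year 2) = 4×104 + 12×63 + 15×158 = 416 + 756 + 2370 = 3542
ΣP(Year 1)·Q(Year 2) = 3×104 + 9×63 + 13×158 = 312 + 567 + 2054 = 2933
Index = 3542 / 2933 × 100 = 120.7637

120.76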